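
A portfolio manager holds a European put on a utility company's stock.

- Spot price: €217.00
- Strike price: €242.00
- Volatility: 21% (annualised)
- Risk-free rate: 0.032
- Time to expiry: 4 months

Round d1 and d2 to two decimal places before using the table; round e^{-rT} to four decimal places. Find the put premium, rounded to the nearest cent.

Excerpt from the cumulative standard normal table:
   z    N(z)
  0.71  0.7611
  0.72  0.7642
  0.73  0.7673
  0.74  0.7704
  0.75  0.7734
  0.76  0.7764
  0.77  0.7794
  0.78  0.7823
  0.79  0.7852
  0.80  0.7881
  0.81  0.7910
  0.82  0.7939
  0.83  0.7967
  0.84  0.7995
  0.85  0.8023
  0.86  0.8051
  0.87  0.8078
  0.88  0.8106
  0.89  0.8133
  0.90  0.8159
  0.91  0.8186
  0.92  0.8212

σ√T = 0.21·√0.3333 = 0.1212
d₁ = [ln(217/242) + (0.032 + 0.21²/2)·0.3333] / 0.1212 = [-0.1090 + 0.0180] / 0.1212 = -0.7508 → -0.75
d₂ = d₁ − σ√T = -0.7508 − 0.1212 = -0.8720 → -0.87
exp(−rT) = exp(−0.032·0.3333) = 0.9894
N(−d₂) = N(0.87) = 0.8078;  N(−d₁) = N(0.75) = 0.7734
P = 242·0.9894·0.8078 − 217·0.7734 = 193.4154 − 167.8278 = 25.5876

€25.59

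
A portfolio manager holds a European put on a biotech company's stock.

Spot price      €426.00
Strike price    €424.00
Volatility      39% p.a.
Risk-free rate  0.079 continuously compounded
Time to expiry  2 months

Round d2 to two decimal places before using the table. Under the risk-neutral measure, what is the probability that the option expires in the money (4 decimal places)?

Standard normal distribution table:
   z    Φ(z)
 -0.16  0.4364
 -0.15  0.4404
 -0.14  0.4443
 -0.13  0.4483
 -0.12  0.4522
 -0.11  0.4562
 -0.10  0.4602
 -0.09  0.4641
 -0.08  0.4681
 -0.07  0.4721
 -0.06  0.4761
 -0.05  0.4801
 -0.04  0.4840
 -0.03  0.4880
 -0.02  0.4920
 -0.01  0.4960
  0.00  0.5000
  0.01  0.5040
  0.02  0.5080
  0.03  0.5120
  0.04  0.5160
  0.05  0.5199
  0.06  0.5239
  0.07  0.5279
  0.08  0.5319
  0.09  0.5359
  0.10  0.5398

0.4880

σ√T = 0.39 × 0.4082 = 0.1592
ln(S/K) + (r + σ²/2)T = ln(426/424) + (0.079 + 0.39²/2)·0.1667 = 0.0047 + 0.0258 = 0.0305
d₁ = 0.0305 / 0.1592 = 0.1919 which rounds to 0.19
d₂ = d₁ − σ√T = 0.1919 − 0.1592 = 0.0326 which rounds to 0.03
Risk-neutral Pr[S_T < K] = N(−d₂) = N(-0.03) = 0.4880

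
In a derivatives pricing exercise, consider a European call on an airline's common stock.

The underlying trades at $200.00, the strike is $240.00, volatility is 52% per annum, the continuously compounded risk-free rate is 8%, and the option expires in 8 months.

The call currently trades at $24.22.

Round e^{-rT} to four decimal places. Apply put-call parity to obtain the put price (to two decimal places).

$51.76

exp(−rT) = exp(−0.08·0.6667) = 0.9481
Put-call parity: C − P = S − K·e^(−rT) = 200 − 240·0.9481 = 200 − 227.5440 = -27.5440
P = C − (C − P) = 24.22 − (-27.5440) = 51.7640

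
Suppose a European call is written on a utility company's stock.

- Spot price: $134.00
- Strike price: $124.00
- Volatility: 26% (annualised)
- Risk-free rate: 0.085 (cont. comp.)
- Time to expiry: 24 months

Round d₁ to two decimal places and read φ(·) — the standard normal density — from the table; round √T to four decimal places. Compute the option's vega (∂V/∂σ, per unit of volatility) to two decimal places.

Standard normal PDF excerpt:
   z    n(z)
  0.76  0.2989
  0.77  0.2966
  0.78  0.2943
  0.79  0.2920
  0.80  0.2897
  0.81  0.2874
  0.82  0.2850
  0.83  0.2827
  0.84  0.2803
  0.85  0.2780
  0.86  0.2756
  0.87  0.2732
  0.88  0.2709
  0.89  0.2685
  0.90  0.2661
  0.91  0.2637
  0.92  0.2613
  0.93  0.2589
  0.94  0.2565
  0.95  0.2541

T = 2;  σ√T = 0.3677
ln(S/K) + (r + σ²/2)T = ln(134/124) + (0.085 + 0.26²/2)·2 = 0.0776 + 0.2376 = 0.3152
d₁ = 0.3152 / 0.3677 = 0.8571 which rounds to 0.86
√T = √2 = 1.4142
φ(d₁) = φ(0.86) = 0.2756
vega = S·φ(d₁)·√T = 134·0.2756·1.4142 = 52.2270

52.23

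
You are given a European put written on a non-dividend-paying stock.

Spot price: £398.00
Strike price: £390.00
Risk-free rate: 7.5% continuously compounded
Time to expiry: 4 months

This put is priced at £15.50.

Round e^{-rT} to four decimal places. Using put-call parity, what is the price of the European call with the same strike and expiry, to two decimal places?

e^(−rT) = e^(−0.075·0.3333) = 0.9753
Put-call parity: C − P = S − K·e^(−rT) = 398 − 390·0.9753 = 398 − 380.3670 = 17.6330
C = P + (C − P) = 15.50 + (17.6330) = 33.1330

£33.13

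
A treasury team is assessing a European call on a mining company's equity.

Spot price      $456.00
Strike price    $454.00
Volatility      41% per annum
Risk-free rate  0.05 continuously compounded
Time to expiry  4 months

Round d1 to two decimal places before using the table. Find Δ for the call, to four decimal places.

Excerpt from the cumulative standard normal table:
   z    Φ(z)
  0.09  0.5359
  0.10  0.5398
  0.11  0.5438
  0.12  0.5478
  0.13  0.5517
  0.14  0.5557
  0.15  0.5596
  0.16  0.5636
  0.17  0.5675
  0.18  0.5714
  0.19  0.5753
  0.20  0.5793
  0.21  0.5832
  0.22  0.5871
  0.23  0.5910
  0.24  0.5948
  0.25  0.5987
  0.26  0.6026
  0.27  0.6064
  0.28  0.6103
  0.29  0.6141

0.5832

T = 0.3333;  σ√T = 0.2367
d₁ = [ln(456/454) + (0.05 + 0.41²/2)·0.3333] / 0.2367 = [0.0044 + 0.0447] / 0.2367 = 0.2073 ⇒ 0.21
N(d₁) = N(0.21) = 0.5832
Δ_call = N(d₁) = 0.5832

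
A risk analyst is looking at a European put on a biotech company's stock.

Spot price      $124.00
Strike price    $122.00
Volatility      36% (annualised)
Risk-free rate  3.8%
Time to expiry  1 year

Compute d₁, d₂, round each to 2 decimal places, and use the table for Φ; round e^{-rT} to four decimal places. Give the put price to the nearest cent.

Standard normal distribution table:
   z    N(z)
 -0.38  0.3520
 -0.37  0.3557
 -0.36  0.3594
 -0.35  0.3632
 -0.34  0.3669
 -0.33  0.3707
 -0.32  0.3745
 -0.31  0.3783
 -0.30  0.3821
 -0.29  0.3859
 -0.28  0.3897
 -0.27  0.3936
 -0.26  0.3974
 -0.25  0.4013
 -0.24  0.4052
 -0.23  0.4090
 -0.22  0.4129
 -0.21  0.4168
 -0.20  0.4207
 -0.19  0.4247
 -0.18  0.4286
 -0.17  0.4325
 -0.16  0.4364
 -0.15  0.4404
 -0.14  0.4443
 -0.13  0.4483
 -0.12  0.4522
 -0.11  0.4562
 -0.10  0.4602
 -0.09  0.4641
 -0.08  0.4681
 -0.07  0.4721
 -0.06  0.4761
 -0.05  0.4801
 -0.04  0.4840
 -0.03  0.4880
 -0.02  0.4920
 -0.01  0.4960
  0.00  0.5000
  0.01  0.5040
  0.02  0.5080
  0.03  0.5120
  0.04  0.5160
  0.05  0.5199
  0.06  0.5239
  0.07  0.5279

T = 1;  σ√T = 0.3600
d₁ = [ln(124/122) + (0.038 + ½·0.36²)·1] / (σ√T) = (0.0163 + 0.1028) / 0.3600 = 0.3307 ⇒ 0.33
d₂ = 0.3307 − 0.3600 = -0.0293 ⇒ -0.03
e^(−rT) = e^(−0.038·1) = 0.9627
N(−d₂) = N(0.03) = 0.5120;  N(−d₁) = N(-0.33) = 0.3707
P = 122·0.9627·0.5120 − 124·0.3707 = 60.1341 − 45.9668 = 14.1673

$14.17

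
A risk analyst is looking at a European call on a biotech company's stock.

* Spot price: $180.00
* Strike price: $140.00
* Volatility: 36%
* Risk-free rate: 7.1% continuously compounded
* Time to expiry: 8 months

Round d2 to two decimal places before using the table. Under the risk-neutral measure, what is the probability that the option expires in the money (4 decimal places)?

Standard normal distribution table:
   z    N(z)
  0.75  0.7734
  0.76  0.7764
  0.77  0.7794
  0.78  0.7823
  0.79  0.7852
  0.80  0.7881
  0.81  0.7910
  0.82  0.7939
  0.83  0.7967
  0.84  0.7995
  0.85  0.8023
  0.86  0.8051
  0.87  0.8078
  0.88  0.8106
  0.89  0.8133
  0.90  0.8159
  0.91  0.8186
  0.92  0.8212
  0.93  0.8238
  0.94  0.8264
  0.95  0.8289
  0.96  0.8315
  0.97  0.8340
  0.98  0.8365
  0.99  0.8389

0.8078

T = 0.6667;  σ√T = 0.2939
d₁ = [ln(180/140) + (0.071 + 0.36²/2)·0.6667] / 0.2939 = [0.2513 + 0.0905] / 0.2939 = 1.1630 ≈ 1.16
d₂ = d₁ − σ√T = 1.1630 − 0.2939 = 0.8691 ≈ 0.87
Pr(exercise) under Q = N(d₂) = 0.8078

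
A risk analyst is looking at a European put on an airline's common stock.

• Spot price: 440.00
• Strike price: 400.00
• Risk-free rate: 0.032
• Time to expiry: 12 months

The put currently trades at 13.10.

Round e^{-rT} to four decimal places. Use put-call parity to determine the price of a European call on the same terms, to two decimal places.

65.70

e^(−rT) = e^(−0.032·1) = 0.9685
Put-call parity: C − P = S − K·e^(−rT) = 440 − 400·0.9685 = 440 − 387.4000 = 52.6000
C = P + (C − P) = 13.10 + (52.6000) = 65.7000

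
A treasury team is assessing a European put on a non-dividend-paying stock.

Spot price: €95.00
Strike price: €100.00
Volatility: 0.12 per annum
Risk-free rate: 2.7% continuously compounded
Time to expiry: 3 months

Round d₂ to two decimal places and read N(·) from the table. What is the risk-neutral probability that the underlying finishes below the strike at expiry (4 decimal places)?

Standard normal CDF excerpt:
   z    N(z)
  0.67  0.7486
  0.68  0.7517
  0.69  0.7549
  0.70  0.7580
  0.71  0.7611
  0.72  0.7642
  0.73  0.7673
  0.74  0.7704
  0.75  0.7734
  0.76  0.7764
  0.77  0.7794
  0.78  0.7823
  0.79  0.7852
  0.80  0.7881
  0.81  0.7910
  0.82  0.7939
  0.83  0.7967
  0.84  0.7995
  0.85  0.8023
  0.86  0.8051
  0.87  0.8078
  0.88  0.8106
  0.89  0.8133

σ√T = 0.12 × 0.5000 = 0.0600
d₁ = [ln(95/100) + (0.027 + 0.12²/2)·0.25] / 0.0600 = [-0.0513 + 0.0086] / 0.0600 = -0.7124 ≈ -0.71
d₂ = d₁ − σ√T = -0.7124 − 0.0600 = -0.7724 ≈ -0.77
Pr(exercise) under Q = N(−d₂) = N(0.77) = 0.7794

0.7794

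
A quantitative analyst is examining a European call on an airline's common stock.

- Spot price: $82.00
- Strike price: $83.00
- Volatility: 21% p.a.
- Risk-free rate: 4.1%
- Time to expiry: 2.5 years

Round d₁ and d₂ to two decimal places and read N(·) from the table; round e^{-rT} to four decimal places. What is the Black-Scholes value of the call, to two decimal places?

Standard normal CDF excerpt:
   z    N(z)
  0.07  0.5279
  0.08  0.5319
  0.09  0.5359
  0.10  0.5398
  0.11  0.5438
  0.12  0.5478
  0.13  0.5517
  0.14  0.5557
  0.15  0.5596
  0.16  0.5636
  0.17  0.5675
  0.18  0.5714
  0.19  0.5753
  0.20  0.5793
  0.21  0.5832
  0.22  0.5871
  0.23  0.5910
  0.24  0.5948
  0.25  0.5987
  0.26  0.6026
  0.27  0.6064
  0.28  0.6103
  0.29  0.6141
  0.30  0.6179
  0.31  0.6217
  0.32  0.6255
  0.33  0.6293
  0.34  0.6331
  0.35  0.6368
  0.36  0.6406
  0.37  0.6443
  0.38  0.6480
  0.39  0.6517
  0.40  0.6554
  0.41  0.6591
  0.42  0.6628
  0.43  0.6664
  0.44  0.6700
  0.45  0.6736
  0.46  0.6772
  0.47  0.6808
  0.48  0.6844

σ√T = 0.21 × 1.5811 = 0.3320
d₁ = [ln(82/83) + (0.041 + 0.21²/2)·2.5] / 0.3320 = [-0.0121 + 0.1576] / 0.3320 = 0.4382 ⇒ 0.44
d₂ = d₁ − σ√T = 0.4382 − 0.3320 = 0.1062 ⇒ 0.11
exp(−rT) = exp(−0.041·2.5) = 0.9026
N(d₁) = N(0.44) = 0.6700;  N(d₂) = N(0.11) = 0.5438
C = 82·0.6700 − 83·0.9026·0.5438 = 54.9400 − 40.7392 = 14.2008

$14.20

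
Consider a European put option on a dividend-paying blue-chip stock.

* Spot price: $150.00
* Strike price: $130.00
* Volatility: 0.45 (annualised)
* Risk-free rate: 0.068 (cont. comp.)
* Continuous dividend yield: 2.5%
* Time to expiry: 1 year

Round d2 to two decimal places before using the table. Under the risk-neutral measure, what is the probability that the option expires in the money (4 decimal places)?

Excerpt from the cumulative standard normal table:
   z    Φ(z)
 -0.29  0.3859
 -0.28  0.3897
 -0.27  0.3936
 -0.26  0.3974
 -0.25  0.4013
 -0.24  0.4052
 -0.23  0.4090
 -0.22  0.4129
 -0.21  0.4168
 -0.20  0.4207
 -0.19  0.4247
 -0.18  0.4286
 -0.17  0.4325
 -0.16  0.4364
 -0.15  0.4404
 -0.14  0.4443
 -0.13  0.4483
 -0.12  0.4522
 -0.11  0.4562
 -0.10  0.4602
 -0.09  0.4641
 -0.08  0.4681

0.4247

σ√T = 0.45·√1 = 0.4500
d₁ = [ln(150/130) + (0.068 − 0.025 + 0.45²/2)·1] / 0.4500 = [0.1431 + 0.1443] / 0.4500 = 0.6386 ≈ 0.64
d₂ = d₁ − σ√T = 0.6386 − 0.4500 = 0.1886 ≈ 0.19
Risk-neutral Pr[S_T < K] = N(−d₂) = N(-0.19) = 0.4247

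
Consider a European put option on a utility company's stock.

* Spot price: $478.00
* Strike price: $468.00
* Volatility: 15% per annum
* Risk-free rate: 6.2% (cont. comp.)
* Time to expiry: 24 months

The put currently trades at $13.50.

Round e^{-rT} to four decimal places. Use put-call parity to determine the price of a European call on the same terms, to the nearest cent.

exp(−rT) = exp(−0.062·2) = 0.8834
Put-call parity: C − P = S − K·e^(−rT) = 478 − 468·0.8834 = 478 − 413.4312 = 64.5688
C = P + (C − P) = 13.50 + (64.5688) = 78.0688

$78.07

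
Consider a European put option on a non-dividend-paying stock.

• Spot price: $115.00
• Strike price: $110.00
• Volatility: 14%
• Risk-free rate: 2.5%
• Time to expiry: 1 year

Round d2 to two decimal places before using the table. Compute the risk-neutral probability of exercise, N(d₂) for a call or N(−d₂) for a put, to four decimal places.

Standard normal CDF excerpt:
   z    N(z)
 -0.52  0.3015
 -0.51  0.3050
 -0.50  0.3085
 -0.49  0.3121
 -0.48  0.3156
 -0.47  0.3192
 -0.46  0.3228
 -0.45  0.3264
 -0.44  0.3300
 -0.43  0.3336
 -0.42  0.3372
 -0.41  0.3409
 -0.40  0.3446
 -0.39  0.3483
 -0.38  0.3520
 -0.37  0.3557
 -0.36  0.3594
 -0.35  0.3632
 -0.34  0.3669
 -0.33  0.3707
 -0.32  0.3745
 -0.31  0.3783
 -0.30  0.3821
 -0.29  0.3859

σ√T = 0.14·√1 = 0.1400
d₁ = [ln(115/110) + (0.025 + 0.14²/2)·1] / 0.1400 = [0.0445 + 0.0348] / 0.1400 = 0.5661 which rounds to 0.57
d₂ = d₁ − σ√T = 0.5661 − 0.1400 = 0.4261 which rounds to 0.43
Pr(exercise) under Q = N(−d₂) = N(-0.43) = 0.3336

0.3336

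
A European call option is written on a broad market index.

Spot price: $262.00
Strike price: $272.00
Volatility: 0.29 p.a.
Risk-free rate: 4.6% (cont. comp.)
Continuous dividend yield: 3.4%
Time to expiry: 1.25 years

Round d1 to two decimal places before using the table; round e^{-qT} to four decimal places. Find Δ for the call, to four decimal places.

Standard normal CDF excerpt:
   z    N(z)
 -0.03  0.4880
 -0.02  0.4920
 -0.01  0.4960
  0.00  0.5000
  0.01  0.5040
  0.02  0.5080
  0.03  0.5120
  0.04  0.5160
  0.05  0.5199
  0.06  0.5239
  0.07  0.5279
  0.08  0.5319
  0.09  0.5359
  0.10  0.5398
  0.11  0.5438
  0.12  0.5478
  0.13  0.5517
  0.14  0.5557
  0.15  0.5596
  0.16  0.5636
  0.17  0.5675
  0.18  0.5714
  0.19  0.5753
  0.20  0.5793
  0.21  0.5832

0.5136

T = 1.25;  σ√T = 0.3242
d₁ = [ln(262/272) + (0.046 − 0.034 + 0.29²/2)·1.25] / 0.3242 = [-0.0375 + 0.0676] / 0.3242 = 0.0929 ≈ 0.09
N(d₁) = N(0.09) = 0.5359
Δ_call = e^(−qT)·N(d₁) = 0.9584·0.5359 = 0.5136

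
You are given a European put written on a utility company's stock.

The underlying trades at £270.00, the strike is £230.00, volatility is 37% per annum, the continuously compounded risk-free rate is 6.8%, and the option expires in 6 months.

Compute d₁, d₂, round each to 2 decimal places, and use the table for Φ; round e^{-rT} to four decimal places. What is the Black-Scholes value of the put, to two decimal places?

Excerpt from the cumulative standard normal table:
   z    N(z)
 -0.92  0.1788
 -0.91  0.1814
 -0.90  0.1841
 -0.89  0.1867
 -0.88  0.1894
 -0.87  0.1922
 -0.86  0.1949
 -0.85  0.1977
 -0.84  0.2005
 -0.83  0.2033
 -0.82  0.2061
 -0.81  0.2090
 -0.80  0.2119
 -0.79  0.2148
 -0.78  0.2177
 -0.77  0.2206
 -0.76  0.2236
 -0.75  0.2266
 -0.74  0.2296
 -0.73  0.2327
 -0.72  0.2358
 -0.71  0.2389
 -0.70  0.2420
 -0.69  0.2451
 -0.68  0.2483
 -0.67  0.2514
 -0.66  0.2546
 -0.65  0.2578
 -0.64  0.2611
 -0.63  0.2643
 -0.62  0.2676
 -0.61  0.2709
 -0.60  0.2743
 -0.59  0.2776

£8.33

σ√T = 0.37·√0.5 = 0.2616
d₁ = [ln(270/230) + (0.068 + 0.37²/2)·0.5] / 0.2616 = [0.1603 + 0.0682] / 0.2616 = 0.8736 ⇒ 0.87
d₂ = d₁ − σ√T = 0.8736 − 0.2616 = 0.6120 ⇒ 0.61
e^(−rT) = e^(−0.068·0.5) = 0.9666
P = 230·0.9666·N(-0.61) − 270·N(-0.87) = 230·0.9666·0.2709 − 270·0.1922 = 60.2259 − 51.8940 = 8.3319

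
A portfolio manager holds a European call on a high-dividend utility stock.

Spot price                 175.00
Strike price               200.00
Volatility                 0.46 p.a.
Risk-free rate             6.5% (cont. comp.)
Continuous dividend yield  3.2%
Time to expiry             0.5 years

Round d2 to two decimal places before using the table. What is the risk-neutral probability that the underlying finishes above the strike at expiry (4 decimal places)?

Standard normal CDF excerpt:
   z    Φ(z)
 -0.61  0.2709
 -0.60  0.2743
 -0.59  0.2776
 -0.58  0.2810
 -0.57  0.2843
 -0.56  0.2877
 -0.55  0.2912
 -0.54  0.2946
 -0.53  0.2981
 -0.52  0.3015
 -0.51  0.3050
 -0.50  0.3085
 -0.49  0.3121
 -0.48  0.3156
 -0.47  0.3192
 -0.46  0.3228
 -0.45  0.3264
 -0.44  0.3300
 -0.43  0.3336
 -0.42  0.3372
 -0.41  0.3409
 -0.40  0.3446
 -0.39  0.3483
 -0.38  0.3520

0.3015

T = 0.5;  σ√T = 0.3253
d₁ = [ln(175/200) + (0.065 − 0.032 + 0.46²/2)·0.5] / 0.3253 = [-0.1335 + 0.0694] / 0.3253 = -0.1972 ⇒ -0.20
d₂ = d₁ − σ√T = -0.1972 − 0.3253 = -0.5224 ⇒ -0.52
Pr(exercise) under Q = N(d₂) = 0.3015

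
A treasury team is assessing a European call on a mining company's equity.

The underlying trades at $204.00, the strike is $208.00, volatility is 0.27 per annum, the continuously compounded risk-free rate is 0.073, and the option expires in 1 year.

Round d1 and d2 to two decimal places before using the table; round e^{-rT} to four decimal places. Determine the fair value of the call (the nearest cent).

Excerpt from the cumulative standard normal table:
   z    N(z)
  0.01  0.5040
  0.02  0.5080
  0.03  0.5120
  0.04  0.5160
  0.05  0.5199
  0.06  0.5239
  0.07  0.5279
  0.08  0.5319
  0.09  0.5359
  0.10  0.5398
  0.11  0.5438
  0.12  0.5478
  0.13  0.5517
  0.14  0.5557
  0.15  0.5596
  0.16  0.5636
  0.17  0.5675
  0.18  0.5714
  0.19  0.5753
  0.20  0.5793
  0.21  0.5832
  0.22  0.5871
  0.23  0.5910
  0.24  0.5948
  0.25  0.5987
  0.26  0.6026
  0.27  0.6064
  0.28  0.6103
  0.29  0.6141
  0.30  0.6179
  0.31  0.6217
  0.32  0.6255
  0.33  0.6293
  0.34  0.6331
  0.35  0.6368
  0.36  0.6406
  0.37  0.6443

$27.08

σ√T = 0.27 × 1.0000 = 0.2700
ln(S/K) + (r + σ²/2)T = ln(204/208) + (0.073 + 0.27²/2)·1 = -0.0194 + 0.1094 = 0.0900
d₁ = 0.0900 / 0.2700 = 0.3335 ≈ 0.33
d₂ = d₁ − σ√T = 0.3335 − 0.2700 = 0.0635 ≈ 0.06
exp(−rT) = exp(−0.073·1) = 0.9296
N(d₁) = N(0.33) = 0.6293;  N(d₂) = N(0.06) = 0.5239
C = 204·0.6293 − 208·0.9296·0.5239 = 128.3772 − 101.2996 = 27.0776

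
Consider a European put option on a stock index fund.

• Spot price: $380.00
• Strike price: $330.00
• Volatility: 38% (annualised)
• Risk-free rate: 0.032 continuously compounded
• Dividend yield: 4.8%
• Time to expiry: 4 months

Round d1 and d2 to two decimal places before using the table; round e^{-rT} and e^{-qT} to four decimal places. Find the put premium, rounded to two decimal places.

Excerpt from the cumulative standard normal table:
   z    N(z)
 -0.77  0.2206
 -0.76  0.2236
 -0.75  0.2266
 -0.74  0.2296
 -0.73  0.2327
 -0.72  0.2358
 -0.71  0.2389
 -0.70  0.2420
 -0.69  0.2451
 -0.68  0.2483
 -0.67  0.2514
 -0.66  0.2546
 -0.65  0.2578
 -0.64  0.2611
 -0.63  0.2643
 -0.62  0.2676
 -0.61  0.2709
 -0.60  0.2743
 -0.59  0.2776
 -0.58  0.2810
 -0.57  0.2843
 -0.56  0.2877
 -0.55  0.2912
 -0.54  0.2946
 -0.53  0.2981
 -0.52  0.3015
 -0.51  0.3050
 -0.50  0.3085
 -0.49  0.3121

$12.56

σ√T = 0.38 × 0.5774 = 0.2194
d₁ = [ln(380/330) + (0.032 − 0.048 + 0.38²/2)·0.3333] / 0.2194 = [0.1411 + 0.0187] / 0.2194 = 0.7284 ⇒ 0.73
d₂ = d₁ − σ√T = 0.7284 − 0.2194 = 0.5090 ⇒ 0.51
exp(−qT) = exp(−0.048·0.3333) = 0.9841;  exp(−rT) = exp(−0.032·0.3333) = 0.9894
N(−d₂) = N(-0.51) = 0.3050;  N(−d₁) = N(-0.73) = 0.2327
P = 330·0.9894·0.3050 − 380·0.9841·0.2327 = 99.5831 − 87.0200 = 12.5631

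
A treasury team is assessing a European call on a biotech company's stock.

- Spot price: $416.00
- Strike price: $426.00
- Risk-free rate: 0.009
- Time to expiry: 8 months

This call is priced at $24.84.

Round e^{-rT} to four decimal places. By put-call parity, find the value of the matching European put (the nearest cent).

$32.28

e^(−rT) = e^(−0.009·0.6667) = 0.9940
Put-call parity: C − P = S − K·e^(−rT) = 416 − 426·0.9940 = 416 − 423.4440 = -7.4440
P = C − (C − P) = 24.84 − (-7.4440) = 32.2840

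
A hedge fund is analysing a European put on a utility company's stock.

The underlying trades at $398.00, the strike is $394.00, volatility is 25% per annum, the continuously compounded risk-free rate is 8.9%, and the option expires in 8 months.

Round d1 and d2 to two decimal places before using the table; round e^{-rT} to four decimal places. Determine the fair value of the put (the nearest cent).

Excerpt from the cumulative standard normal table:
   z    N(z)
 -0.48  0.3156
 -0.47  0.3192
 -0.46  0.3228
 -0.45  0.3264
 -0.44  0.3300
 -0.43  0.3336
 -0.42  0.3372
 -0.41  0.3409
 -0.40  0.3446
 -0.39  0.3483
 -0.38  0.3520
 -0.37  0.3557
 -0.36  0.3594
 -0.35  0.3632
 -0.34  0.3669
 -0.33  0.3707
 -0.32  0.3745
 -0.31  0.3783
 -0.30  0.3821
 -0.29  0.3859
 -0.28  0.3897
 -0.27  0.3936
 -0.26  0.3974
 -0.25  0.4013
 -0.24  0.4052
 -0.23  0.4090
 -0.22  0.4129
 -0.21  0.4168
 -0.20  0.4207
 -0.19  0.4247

σ√T = 0.25 × 0.8165 = 0.2041
ln(S/K) + (r + σ²/2)T = ln(398/394) + (0.089 + 0.25²/2)·0.6667 = 0.0101 + 0.0802 = 0.0903
d₁ = 0.0903 / 0.2041 = 0.4422 which rounds to 0.44
d₂ = d₁ − σ√T = 0.4422 − 0.2041 = 0.2381 which rounds to 0.24
exp(−rT) = exp(−0.089·0.6667) = 0.9424
N(−d₂) = N(-0.24) = 0.4052;  N(−d₁) = N(-0.44) = 0.3300
P = 394·0.9424·0.4052 − 398·0.3300 = 150.4530 − 131.3400 = 19.1130

$19.11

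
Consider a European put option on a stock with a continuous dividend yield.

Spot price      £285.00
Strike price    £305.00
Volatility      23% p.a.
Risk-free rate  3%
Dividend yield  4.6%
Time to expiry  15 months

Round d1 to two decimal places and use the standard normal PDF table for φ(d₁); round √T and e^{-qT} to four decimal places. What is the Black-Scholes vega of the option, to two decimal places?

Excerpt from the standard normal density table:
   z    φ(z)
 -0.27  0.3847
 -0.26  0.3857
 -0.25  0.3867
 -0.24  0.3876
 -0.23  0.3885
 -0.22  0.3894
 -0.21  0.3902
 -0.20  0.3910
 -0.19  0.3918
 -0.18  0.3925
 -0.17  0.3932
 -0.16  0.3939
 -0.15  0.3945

σ√T = 0.23·√1.25 = 0.2571
d₁ = [ln(285/305) + (0.03 − 0.046 + 0.23²/2)·1.25] / 0.2571 = [-0.0678 + 0.0131] / 0.2571 = -0.2130 ≈ -0.21
√T = √1.25 = 1.1180
φ(d₁) = φ(-0.21) = 0.3902
e^(−qT) = e^(−0.046·1.25) = 0.9441
vega = S·e^(−qT)·φ(d₁)·√T = 285·0.9441·0.3902·1.1180 = 117.3794
(Vega is the same for a European call and put with the same parameters.)

117.38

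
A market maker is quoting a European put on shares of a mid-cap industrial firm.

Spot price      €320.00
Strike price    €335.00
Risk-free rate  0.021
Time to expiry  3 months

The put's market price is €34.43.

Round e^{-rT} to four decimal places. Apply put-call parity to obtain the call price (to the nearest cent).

€21.17

e^(−rT) = e^(−0.021·0.25) = 0.9948
Put-call parity: C − P = S − K·e^(−rT) = 320 − 335·0.9948 = 320 − 333.2580 = -13.2580
C = P + (C − P) = 34.43 + (-13.2580) = 21.1720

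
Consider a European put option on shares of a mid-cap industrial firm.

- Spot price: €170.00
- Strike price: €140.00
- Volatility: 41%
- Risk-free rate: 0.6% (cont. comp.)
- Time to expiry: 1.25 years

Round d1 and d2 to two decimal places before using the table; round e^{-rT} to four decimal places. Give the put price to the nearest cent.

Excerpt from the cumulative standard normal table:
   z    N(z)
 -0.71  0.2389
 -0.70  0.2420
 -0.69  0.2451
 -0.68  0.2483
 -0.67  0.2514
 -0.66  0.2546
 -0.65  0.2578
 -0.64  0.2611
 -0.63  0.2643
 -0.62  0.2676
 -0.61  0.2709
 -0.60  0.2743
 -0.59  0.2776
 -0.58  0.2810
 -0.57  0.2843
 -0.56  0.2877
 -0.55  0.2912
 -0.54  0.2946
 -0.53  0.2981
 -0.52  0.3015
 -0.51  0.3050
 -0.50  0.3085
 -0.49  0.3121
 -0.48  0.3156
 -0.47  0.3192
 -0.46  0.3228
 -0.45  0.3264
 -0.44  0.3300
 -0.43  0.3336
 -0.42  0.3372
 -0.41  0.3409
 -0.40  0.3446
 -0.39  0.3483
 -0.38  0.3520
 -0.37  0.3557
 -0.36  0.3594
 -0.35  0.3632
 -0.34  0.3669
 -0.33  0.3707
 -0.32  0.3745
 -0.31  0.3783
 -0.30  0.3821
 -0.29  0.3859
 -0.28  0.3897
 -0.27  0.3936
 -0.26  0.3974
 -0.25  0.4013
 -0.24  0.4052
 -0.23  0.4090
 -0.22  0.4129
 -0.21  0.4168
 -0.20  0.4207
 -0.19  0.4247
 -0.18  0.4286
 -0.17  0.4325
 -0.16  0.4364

T = 1.25;  σ√T = 0.4584
d₁ = [ln(170/140) + (0.006 + ½·0.41²)·1.25] / (σ√T) = (0.1942 + 0.1126) / 0.4584 = 0.6691 → 0.67
d₂ = 0.6691 − 0.4584 = 0.2107 → 0.21
exp(−rT) = exp(−0.006·1.25) = 0.9925
N(−d₂) = N(-0.21) = 0.4168;  N(−d₁) = N(-0.67) = 0.2514
P = 140·0.9925·0.4168 − 170·0.2514 = 57.9144 − 42.7380 = 15.1764

€15.18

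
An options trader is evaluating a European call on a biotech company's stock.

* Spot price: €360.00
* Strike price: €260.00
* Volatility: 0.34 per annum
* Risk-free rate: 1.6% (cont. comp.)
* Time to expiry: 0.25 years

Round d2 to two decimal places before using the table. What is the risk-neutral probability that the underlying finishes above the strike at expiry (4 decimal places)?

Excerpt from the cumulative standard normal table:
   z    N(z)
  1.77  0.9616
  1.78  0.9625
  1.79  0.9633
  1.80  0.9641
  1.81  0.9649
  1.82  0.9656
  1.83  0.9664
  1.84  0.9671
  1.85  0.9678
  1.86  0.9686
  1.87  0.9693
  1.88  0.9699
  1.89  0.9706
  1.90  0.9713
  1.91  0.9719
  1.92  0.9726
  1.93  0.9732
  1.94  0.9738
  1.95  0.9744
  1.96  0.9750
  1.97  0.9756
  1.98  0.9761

σ√T = 0.34·√0.25 = 0.1700
d₁ = [ln(360/260) + (0.016 + ½·0.34²)·0.25] / (σ√T) = (0.3254 + 0.0185) / 0.1700 = 2.0228 ≈ 2.02
d₂ = 2.0228 − 0.1700 = 1.8528 ≈ 1.85
Risk-neutral Pr[S_T > K] = N(d₂) = N(1.85) = 0.9678

0.9678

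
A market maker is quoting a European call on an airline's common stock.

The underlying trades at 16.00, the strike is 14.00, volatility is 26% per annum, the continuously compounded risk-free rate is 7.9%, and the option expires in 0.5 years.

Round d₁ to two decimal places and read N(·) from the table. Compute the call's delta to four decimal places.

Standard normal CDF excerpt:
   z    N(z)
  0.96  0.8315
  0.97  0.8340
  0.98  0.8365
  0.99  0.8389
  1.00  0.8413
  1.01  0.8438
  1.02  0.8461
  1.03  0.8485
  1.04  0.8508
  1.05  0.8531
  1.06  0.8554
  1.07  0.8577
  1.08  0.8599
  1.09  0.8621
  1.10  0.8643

T = 0.5;  σ√T = 0.1838
d₁ = [ln(16/14) + (0.079 + 0.26²/2)·0.5] / 0.1838 = [0.1335 + 0.0564] / 0.1838 = 1.0331 → 1.03
N(d₁) = N(1.03) = 0.8485
Δ_call = N(d₁) = 0.8485

0.8485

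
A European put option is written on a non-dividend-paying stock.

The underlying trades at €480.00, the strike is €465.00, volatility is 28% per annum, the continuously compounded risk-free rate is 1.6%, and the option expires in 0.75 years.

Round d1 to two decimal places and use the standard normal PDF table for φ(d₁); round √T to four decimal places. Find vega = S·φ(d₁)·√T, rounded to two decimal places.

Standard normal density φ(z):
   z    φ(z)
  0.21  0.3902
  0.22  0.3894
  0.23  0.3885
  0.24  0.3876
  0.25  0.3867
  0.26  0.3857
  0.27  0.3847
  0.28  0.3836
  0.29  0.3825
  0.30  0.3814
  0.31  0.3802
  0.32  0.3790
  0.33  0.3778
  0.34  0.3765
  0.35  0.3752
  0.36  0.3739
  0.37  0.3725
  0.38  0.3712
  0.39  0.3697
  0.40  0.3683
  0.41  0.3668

158.54

σ√T = 0.28 × 0.8660 = 0.2425
d₁ = [ln(480/465) + (0.016 + 0.28²/2)·0.75] / 0.2425 = [0.0317 + 0.0414] / 0.2425 = 0.3017 → 0.30
√T = √0.75 = 0.8660
φ(d₁) = φ(0.30) = 0.3814
vega = S·φ(d₁)·√T = 480·0.3814·0.8660 = 158.5404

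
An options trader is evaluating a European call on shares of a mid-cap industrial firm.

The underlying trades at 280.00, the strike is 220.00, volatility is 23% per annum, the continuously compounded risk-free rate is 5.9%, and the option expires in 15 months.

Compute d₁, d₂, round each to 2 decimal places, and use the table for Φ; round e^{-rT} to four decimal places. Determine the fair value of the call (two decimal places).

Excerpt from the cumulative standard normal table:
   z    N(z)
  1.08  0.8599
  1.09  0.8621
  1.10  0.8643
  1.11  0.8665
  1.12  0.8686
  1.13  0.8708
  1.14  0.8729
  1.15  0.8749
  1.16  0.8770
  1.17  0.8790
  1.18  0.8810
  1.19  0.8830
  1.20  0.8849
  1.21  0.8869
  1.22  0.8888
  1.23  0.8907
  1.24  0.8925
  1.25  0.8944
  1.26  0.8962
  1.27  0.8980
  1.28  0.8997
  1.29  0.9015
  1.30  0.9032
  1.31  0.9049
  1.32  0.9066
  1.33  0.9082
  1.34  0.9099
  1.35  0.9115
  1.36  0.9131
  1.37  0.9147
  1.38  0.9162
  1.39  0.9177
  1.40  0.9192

78.59

T = 1.25;  σ√T = 0.2571
d₁ = [ln(280/220) + (0.059 + ½·0.23²)·1.25] / (σ√T) = (0.2412 + 0.1068) / 0.2571 = 1.3532 which rounds to 1.35
d₂ = 1.3532 − 0.2571 = 1.0961 which rounds to 1.10
e^(−rT) = e^(−0.059·1.25) = 0.9289
N(d₁) = N(1.35) = 0.9115;  N(d₂) = N(1.10) = 0.8643
C = 280·0.9115 − 220·0.9289·0.8643 = 255.2200 − 176.6266 = 78.5934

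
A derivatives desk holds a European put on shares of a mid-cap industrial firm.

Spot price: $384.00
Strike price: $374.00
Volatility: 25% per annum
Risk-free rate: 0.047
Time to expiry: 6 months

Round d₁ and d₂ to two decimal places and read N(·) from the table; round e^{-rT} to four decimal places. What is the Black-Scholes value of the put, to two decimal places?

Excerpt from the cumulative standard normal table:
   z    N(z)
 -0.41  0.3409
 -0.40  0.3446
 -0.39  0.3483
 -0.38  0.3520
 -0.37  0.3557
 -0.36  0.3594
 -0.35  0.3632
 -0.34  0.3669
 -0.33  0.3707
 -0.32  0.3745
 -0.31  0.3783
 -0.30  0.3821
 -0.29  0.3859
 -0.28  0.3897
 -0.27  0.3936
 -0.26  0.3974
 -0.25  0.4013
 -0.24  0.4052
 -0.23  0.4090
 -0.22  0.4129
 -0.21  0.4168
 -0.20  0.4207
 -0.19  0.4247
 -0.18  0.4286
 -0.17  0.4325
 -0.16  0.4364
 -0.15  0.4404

T = 0.5;  σ√T = 0.1768
d₁ = [ln(384/374) + (0.047 + 0.25²/2)·0.5] / 0.1768 = [0.0264 + 0.0391] / 0.1768 = 0.3706 ⇒ 0.37
d₂ = d₁ − σ√T = 0.3706 − 0.1768 = 0.1938 ⇒ 0.19
e^(−rT) = e^(−0.047·0.5) = 0.9768
P = 374·0.9768·N(-0.19) − 384·N(-0.37) = 374·0.9768·0.4247 − 384·0.3557 = 155.1528 − 136.5888 = 18.5640

$18.56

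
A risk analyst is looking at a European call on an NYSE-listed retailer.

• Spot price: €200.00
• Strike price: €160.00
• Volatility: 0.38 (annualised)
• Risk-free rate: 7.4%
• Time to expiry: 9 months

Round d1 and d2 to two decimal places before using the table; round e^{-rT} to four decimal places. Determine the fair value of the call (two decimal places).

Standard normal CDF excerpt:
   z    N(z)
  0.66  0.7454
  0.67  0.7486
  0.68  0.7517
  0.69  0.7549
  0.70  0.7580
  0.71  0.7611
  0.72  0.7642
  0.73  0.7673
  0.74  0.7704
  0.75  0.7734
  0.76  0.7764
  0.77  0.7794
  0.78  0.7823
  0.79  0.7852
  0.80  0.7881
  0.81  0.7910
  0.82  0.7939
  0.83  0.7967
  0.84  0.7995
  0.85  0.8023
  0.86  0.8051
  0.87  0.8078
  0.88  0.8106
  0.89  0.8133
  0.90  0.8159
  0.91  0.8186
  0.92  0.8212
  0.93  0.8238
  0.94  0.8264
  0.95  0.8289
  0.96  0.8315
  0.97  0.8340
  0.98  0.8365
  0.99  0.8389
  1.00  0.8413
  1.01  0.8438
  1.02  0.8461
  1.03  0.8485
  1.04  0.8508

€54.98

T = 0.75;  σ√T = 0.3291
d₁ = [ln(200/160) + (0.074 + 0.38²/2)·0.75] / 0.3291 = [0.2231 + 0.1096] / 0.3291 = 1.0113 ⇒ 1.01
d₂ = d₁ − σ√T = 1.0113 − 0.3291 = 0.6822 ⇒ 0.68
e^(−rT) = e^(−0.074·0.75) = 0.9460
N(d₁) = N(1.01) = 0.8438;  N(d₂) = N(0.68) = 0.7517
C = 200·0.8438 − 160·0.9460·0.7517 = 168.7600 − 113.7773 = 54.9827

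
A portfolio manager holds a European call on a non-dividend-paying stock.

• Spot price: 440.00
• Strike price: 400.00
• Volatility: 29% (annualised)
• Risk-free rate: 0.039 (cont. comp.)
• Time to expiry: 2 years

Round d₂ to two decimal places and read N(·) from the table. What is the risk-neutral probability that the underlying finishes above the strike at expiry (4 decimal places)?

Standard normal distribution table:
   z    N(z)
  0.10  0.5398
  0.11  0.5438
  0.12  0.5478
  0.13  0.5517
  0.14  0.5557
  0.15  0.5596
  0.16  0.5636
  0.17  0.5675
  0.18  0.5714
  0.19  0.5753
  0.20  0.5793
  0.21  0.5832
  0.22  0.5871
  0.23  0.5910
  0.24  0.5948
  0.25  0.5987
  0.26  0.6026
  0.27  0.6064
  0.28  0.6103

0.5871

σ√T = 0.29 × 1.4142 = 0.4101
d₁ = [ln(440/400) + (0.039 + 0.29²/2)·2] / 0.4101 = [0.0953 + 0.1621] / 0.4101 = 0.6276 → 0.63
d₂ = d₁ − σ√T = 0.6276 − 0.4101 = 0.2175 → 0.22
Risk-neutral Pr[S_T > K] = N(d₂) = N(0.22) = 0.5871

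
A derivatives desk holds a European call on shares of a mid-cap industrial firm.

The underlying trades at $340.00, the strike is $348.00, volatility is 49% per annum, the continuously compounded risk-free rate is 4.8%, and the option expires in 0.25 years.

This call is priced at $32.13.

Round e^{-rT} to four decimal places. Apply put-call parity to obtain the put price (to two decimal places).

$35.99

e^(−rT) = e^(−0.048·0.25) = 0.9881
Put-call parity: C − P = S − K·e^(−rT) = 340 − 348·0.9881 = 340 − 343.8588 = -3.8588
P = C − (C − P) = 32.13 − (-3.8588) = 35.9888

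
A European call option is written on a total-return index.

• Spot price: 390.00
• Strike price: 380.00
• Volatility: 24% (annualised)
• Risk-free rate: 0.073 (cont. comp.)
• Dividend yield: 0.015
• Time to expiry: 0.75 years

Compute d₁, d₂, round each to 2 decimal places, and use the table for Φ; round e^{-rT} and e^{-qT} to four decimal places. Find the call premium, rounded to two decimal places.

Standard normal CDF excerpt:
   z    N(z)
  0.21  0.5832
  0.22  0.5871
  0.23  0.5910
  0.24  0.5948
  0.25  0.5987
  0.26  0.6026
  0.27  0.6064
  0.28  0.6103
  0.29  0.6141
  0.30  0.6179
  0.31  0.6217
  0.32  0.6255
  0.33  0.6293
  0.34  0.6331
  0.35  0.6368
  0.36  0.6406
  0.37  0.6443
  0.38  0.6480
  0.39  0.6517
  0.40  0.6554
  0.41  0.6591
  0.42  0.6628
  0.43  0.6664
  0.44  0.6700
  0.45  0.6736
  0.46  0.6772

T = 0.75;  σ√T = 0.2078
d₁ = [ln(390/380) + (0.073 − 0.015 + ½·0.24²)·0.75] / (σ√T) = (0.0260 + 0.0651) / 0.2078 = 0.4382 → 0.44
d₂ = 0.4382 − 0.2078 = 0.2303 → 0.23
exp(−qT) = exp(−0.015·0.75) = 0.9888;  exp(−rT) = exp(−0.073·0.75) = 0.9467
N(d₁) = N(0.44) = 0.6700;  N(d₂) = N(0.23) = 0.5910
C = 390·0.9888·0.6700 − 380·0.9467·0.5910 = 258.3734 − 212.6099 = 45.7636

45.76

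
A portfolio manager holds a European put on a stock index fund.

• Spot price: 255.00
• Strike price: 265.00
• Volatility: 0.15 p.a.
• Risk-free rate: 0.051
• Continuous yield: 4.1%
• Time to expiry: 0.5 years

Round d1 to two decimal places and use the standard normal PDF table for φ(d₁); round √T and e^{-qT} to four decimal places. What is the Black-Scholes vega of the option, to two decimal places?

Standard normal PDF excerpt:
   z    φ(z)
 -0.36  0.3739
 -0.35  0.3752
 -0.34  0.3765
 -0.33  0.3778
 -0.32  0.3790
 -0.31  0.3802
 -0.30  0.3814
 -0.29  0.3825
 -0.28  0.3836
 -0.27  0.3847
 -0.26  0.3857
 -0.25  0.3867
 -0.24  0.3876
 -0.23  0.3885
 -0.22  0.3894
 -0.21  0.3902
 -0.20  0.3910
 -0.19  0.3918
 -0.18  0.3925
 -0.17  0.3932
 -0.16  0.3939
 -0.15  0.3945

68.13

σ√T = 0.15 × 0.7071 = 0.1061
d₁ = [ln(255/265) + (0.051 − 0.041 + 0.15²/2)·0.5] / 0.1061 = [-0.0385 + 0.0106] / 0.1061 = -0.2625 ⇒ -0.26
√T = √0.5 = 0.7071
φ(d₁) = φ(-0.26) = 0.3857
exp(−qT) = exp(−0.041·0.5) = 0.9797
vega = S·exp(−qT)·φ(d₁)·√T = 255·0.9797·0.3857·0.7071 = 68.1340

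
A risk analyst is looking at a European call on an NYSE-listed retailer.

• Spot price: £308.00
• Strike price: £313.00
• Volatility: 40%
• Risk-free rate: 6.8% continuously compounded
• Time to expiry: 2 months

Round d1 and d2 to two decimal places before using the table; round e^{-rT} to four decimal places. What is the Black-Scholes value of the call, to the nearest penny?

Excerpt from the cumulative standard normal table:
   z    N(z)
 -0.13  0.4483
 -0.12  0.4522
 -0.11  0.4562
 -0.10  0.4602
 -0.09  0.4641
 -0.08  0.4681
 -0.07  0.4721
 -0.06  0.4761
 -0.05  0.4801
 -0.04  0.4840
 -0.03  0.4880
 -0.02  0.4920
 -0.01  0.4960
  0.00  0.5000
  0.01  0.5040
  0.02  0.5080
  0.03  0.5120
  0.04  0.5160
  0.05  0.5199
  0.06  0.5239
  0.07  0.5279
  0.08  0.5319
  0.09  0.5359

£18.95

T = 0.1667;  σ√T = 0.1633
d₁ = [ln(308/313) + (0.068 + 0.4²/2)·0.1667] / 0.1633 = [-0.0161 + 0.0247] / 0.1633 = 0.0524 ⇒ 0.05
d₂ = d₁ − σ√T = 0.0524 − 0.1633 = -0.1109 ⇒ -0.11
e^(−rT) = e^(−0.068·0.1667) = 0.9887
C = 308·N(0.05) − 313·0.9887·N(-0.11) = 308·0.5199 − 313·0.9887·0.4562 = 160.1292 − 141.1771 = 18.9521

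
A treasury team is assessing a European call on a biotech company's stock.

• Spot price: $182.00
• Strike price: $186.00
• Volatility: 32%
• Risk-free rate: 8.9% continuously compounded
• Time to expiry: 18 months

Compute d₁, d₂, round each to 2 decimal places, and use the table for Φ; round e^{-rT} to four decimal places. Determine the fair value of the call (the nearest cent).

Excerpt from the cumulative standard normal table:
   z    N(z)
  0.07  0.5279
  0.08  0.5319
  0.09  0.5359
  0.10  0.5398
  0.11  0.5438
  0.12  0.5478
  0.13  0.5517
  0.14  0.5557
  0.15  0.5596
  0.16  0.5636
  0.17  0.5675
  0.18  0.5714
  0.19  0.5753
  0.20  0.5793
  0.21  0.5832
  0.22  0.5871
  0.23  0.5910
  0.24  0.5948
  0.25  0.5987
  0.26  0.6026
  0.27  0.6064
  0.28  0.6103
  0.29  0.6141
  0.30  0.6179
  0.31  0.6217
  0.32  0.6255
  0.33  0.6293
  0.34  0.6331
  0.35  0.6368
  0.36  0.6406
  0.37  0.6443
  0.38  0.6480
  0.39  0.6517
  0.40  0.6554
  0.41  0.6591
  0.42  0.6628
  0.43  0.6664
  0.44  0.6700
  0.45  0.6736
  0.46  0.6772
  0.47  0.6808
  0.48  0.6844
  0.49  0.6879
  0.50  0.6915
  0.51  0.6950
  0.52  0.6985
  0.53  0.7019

σ√T = 0.32 × 1.2247 = 0.3919
d₁ = [ln(182/186) + (0.089 + ½·0.32²)·1.5] / (σ√T) = (-0.0217 + 0.2103) / 0.3919 = 0.4811 → 0.48
d₂ = 0.4811 − 0.3919 = 0.0892 → 0.09
e^(−rT) = e^(−0.089·1.5) = 0.8750
C = 182·N(0.48) − 186·0.8750·N(0.09) = 182·0.6844 − 186·0.8750·0.5359 = 124.5608 − 87.2177 = 37.3431

$37.34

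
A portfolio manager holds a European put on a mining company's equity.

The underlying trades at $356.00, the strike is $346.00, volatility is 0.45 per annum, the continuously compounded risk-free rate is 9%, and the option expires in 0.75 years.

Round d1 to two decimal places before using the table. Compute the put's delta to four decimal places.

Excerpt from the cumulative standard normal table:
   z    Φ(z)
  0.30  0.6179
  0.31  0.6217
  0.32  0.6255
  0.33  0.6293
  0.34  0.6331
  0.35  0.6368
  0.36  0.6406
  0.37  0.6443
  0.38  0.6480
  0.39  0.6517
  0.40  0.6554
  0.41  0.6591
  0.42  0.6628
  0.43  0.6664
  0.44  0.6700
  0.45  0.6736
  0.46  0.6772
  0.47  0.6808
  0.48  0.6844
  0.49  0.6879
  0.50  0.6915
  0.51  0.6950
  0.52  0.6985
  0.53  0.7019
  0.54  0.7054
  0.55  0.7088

σ√T = 0.45·√0.75 = 0.3897
d₁ = [ln(356/346) + (0.09 + 0.45²/2)·0.75] / 0.3897 = [0.0285 + 0.1434] / 0.3897 = 0.4412 which rounds to 0.44
N(d₁) = N(0.44) = 0.6700
Δ_put = N(d₁) − 1 = 0.6700 − 1 = -0.3300

-0.3300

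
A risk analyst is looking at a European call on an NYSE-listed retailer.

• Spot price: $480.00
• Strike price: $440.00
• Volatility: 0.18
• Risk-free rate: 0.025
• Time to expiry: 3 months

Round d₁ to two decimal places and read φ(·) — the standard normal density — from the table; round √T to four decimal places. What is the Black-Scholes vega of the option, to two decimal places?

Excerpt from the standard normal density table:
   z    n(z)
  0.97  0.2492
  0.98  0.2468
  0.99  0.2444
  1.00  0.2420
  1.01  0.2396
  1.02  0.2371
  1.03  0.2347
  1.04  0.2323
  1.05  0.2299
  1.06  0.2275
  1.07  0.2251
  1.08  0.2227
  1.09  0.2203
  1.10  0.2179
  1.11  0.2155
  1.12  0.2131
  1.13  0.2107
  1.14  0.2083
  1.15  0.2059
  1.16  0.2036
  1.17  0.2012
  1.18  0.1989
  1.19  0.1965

53.45

T = 0.25;  σ√T = 0.0900
d₁ = [ln(480/440) + (0.025 + ½·0.18²)·0.25] / (σ√T) = (0.0870 + 0.0103) / 0.0900 = 1.0812 which rounds to 1.08
√T = √0.25 = 0.5000
φ(d₁) = φ(1.08) = 0.2227
vega = S·φ(d₁)·√T = 480·0.2227·0.5000 = 53.4480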